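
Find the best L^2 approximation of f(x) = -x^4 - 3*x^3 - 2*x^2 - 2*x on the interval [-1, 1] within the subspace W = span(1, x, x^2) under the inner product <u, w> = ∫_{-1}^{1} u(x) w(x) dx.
g(x) = -20*x^2/7 - 19*x/5 + 3/35

The best approximation g ∈ W is the orthogonal projection of f onto W. Writing g = a_0 + a_1 x + a_2 x^2, the coefficients solve the normal equations G · a = b where
  G_{ij} = <φ_i, φ_j> and b_i = <f, φ_i>, with φ_0 = 1, φ_1 = x, φ_2 = x^2.
G =
  [2, 0, 2/3]
  [0, 2/3, 0]
  [2/3, 0, 2/5],
b = (-26/15, -38/15, -38/35).
Solving gives a_0 = 3/35, a_1 = -19/5, a_2 = -20/7, so
  g(x) = -20*x^2/7 - 19*x/5 + 3/35.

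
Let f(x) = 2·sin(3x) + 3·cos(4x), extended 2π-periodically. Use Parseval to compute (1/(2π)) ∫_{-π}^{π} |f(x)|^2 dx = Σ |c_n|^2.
Σ |c_n|^2 = 13/2

Expand |f|^2 and use orthogonality of {sin(nx), cos(mx)} on [-π, π]:
  ∫_{-π}^{π} sin(nx)^2 dx = π, ∫ cos(mx)^2 dx = π, and cross terms integrate to 0.
So ∫_{-π}^{π} f(x)^2 dx = 2^2 · π + 3^2 · π = (4 + 9)π.
Divide by 2π: (4 + 9)/2 = 13/2.
By Parseval, this equals Σ |c_n|^2.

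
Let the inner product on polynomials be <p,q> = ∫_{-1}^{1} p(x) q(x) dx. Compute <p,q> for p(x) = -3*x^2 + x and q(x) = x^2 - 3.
<p,q> = 24/5

Expand the product: p(x)·q(x) = -3*x^4 + x^3 + 9*x^2 - 3*x.
∫_{-1}^{1} of each monomial x^k gives [2/(k+1) if k even, 0 if k odd]. Integrating term-by-term (or equivalently evaluating the antiderivative F(x) = -3*x^5/5 + x^4/4 + 3*x^3 - 3*x^2/2 at the endpoints):
  F(1) − F(−1) = 23/20 − (-73/20) = 24/5.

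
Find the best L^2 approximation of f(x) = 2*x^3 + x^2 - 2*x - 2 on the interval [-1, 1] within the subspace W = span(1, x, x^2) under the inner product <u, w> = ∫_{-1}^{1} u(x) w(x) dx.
g(x) = x^2 - 4*x/5 - 2

The best approximation g ∈ W is the orthogonal projection of f onto W. Writing g = a_0 + a_1 x + a_2 x^2, the coefficients solve the normal equations G · a = b where
  G_{ij} = <φ_i, φ_j> and b_i = <f, φ_i>, with φ_0 = 1, φ_1 = x, φ_2 = x^2.
G =
  [2, 0, 2/3]
  [0, 2/3, 0]
  [2/3, 0, 2/5],
b = (-10/3, -8/15, -14/15).
Solving gives a_0 = -2, a_1 = -4/5, a_2 = 1, so
  g(x) = x^2 - 4*x/5 - 2.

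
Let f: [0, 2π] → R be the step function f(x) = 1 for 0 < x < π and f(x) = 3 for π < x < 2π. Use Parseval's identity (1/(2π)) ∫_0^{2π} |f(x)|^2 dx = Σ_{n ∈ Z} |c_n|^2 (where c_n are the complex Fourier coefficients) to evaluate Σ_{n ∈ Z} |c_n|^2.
Σ |c_n|^2 = 5

Parseval equates the L^2 energy of f (normalised by 1/(2π)) with the ℓ^2 sum of its Fourier coefficients: (1/(2π)) ∫_0^{2π} |f|^2 = Σ |c_n|^2.
Compute the left side: (1/(2π)) [∫_0^π 1^2 dx + ∫_π^{2π} 3^2 dx] = (1/(2π)) · (1π + 9π) = (1 + 9)/2 = 5.
So Σ_{n ∈ Z} |c_n|^2 = 5.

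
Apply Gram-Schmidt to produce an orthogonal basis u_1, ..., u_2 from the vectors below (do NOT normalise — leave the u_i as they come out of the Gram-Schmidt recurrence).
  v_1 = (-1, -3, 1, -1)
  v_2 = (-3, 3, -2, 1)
Orthogonal basis:
  u_1 = (-1, -3, 1, -1)
  u_2 = (-15/4, 3/4, -5/4, 1/4)

Apply the Gram-Schmidt recurrence
  u_1 = v_1
  u_i = v_i − Σ_{j<i} ((v_i · u_j) / (u_j · u_j)) · u_j.

Step by step this gives:
  u_1 = (-1, -3, 1, -1)
  u_2 = (-15/4, 3/4, -5/4, 1/4)

Orthogonality check:
  u_2 · u_1 = 0 (should be 0)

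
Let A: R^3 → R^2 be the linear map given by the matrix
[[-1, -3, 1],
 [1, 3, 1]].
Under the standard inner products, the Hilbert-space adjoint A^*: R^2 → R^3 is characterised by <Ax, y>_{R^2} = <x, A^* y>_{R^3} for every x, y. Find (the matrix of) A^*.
A^* = A^T =
[[-1, 1],
 [-3, 3],
 [1, 1]]

For real matrices with standard dot products, the defining identity <Ax, y> = <x, A^* y> gives (Ax)^T y = x^T (A^*) y, i.e. x^T A^T y = x^T (A^*) y. Since this holds for all x, y, we must have A^* = A^T. Therefore
A^* =
[[-1, 1],
 [-3, 3],
 [1, 1]].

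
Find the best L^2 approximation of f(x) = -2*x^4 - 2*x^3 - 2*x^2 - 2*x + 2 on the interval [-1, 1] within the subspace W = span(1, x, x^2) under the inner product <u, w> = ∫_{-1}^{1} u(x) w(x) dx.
g(x) = -26*x^2/7 - 16*x/5 + 76/35

The best approximation g ∈ W is the orthogonal projection of f onto W. Writing g = a_0 + a_1 x + a_2 x^2, the coefficients solve the normal equations G · a = b where
  G_{ij} = <φ_i, φ_j> and b_i = <f, φ_i>, with φ_0 = 1, φ_1 = x, φ_2 = x^2.
G =
  [2, 0, 2/3]
  [0, 2/3, 0]
  [2/3, 0, 2/5],
b = (28/15, -32/15, -4/105).
Solving gives a_0 = 76/35, a_1 = -16/5, a_2 = -26/7, so
  g(x) = -26*x^2/7 - 16*x/5 + 76/35.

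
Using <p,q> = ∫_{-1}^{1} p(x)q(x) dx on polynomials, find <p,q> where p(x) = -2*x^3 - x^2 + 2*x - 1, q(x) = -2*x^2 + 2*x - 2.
<p,q> = 128/15

Expand the product: p(x)·q(x) = 4*x^5 - 2*x^4 - 2*x^3 + 8*x^2 - 6*x + 2.
∫_{-1}^{1} of each monomial x^k gives [2/(k+1) if k even, 0 if k odd]. Integrating term-by-term (or equivalently evaluating the antiderivative F(x) = 2*x^6/3 - 2*x^5/5 - x^4/2 + 8*x^3/3 - 3*x^2 + 2*x at the endpoints):
  F(1) − F(−1) = 43/30 − (-71/10) = 128/15.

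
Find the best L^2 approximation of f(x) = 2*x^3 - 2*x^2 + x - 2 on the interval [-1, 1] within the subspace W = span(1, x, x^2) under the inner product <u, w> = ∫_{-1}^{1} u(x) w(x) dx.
g(x) = -2*x^2 + 11*x/5 - 2

The best approximation g ∈ W is the orthogonal projection of f onto W. Writing g = a_0 + a_1 x + a_2 x^2, the coefficients solve the normal equations G · a = b where
  G_{ij} = <φ_i, φ_j> and b_i = <f, φ_i>, with φ_0 = 1, φ_1 = x, φ_2 = x^2.
G =
  [2, 0, 2/3]
  [0, 2/3, 0]
  [2/3, 0, 2/5],
b = (-16/3, 22/15, -32/15).
Solving gives a_0 = -2, a_1 = 11/5, a_2 = -2, so
  g(x) = -2*x^2 + 11*x/5 - 2.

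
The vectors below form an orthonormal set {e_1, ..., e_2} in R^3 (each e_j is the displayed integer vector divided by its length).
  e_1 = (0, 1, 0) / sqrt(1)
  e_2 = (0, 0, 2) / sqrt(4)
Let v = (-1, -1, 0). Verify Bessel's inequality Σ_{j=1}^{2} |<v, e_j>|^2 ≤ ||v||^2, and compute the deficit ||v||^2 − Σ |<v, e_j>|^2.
Σ |<v, e_j>|^2 = 1; ||v||^2 = 2; deficit = 1

Write each e_j = u_j / sqrt(<u_j, u_j>) where u_j is the displayed integer vector. Then <v, e_j> = <v, u_j> / sqrt(<u_j, u_j>), so |<v, e_j>|^2 = <v, u_j>^2 / <u_j, u_j>.
Coefficients: <v, e_1> = -1/sqrt(1), <v, e_2> = 0/sqrt(4).
Square and sum: Σ |<v, e_j>|^2 = 1.
Compute ||v||^2 = v·v = 2.
Deficit = 2 − 1 = 1 ≥ 0, confirming Bessel's inequality. (The deficit equals ||v − Σ <v,e_j> e_j||^2, the squared distance from v to span{e_j}.)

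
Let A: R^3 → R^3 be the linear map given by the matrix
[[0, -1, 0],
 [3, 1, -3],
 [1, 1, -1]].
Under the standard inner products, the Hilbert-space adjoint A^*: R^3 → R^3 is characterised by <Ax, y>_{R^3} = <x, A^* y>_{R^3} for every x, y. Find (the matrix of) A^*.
A^* = A^T =
[[0, 3, 1],
 [-1, 1, 1],
 [0, -3, -1]]

For real matrices with standard dot products, the defining identity <Ax, y> = <x, A^* y> gives (Ax)^T y = x^T (A^*) y, i.e. x^T A^T y = x^T (A^*) y. Since this holds for all x, y, we must have A^* = A^T. Therefore
A^* =
[[0, 3, 1],
 [-1, 1, 1],
 [0, -3, -1]].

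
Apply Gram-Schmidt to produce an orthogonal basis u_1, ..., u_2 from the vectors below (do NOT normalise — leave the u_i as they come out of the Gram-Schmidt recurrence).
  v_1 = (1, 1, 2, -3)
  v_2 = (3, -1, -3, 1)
Orthogonal basis:
  u_1 = (1, 1, 2, -3)
  u_2 = (52/15, -8/15, -31/15, -2/5)

Apply the Gram-Schmidt recurrence
  u_1 = v_1
  u_i = v_i − Σ_{j<i} ((v_i · u_j) / (u_j · u_j)) · u_j.

Step by step this gives:
  u_1 = (1, 1, 2, -3)
  u_2 = (52/15, -8/15, -31/15, -2/5)

Orthogonality check:
  u_2 · u_1 = 0 (should be 0)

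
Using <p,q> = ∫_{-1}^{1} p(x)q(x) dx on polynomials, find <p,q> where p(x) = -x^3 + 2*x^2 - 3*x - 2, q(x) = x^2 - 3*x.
<p,q> = 20/3

Expand the product: p(x)·q(x) = -x^5 + 5*x^4 - 9*x^3 + 7*x^2 + 6*x.
∫_{-1}^{1} of each monomial x^k gives [2/(k+1) if k even, 0 if k odd]. Integrating term-by-term (or equivalently evaluating the antiderivative F(x) = -x^6/6 + x^5 - 9*x^4/4 + 7*x^3/3 + 3*x^2 at the endpoints):
  F(1) − F(−1) = 47/12 − (-11/4) = 20/3.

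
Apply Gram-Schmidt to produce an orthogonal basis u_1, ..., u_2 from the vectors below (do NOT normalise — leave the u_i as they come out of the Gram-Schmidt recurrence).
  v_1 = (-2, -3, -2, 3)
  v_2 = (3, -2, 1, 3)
Orthogonal basis:
  u_1 = (-2, -3, -2, 3)
  u_2 = (46/13, -31/26, 20/13, 57/26)

Apply the Gram-Schmidt recurrence
  u_1 = v_1
  u_i = v_i − Σ_{j<i} ((v_i · u_j) / (u_j · u_j)) · u_j.

Step by step this gives:
  u_1 = (-2, -3, -2, 3)
  u_2 = (46/13, -31/26, 20/13, 57/26)

Orthogonality check:
  u_2 · u_1 = 0 (should be 0)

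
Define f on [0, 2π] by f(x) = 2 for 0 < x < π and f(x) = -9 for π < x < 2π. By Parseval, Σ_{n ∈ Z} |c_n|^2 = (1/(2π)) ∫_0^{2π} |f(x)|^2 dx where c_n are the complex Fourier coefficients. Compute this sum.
Σ |c_n|^2 = 85/2

Parseval equates the L^2 energy of f (normalised by 1/(2π)) with the ℓ^2 sum of its Fourier coefficients: (1/(2π)) ∫_0^{2π} |f|^2 = Σ |c_n|^2.
Compute the left side: (1/(2π)) [∫_0^π 2^2 dx + ∫_π^{2π} (-9)^2 dx] = (1/(2π)) · (4π + 81π) = (4 + 81)/2 = 85/2.
So Σ_{n ∈ Z} |c_n|^2 = 85/2.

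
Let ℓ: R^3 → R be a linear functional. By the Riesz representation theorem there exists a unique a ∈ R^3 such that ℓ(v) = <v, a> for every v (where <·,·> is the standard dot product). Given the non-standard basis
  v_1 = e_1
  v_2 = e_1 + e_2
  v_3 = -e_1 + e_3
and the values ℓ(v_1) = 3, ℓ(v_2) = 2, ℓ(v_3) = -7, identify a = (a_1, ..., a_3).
a = (3, -1, -4)

Write a = (a_1, ..., a_3) in the standard basis. For each basis vector v_i, ℓ(v_i) = <v_i, a> is a linear equation in the a_j's. Collect the n equations into a matrix system V a = ℓ, where row i of V is v_i (expressed in the standard basis). Since V is invertible (lower-triangular with 1s on the diagonal, up to permutation), solve by back-substitution:
  V =
[[1, 0, 0],
 [1, 1, 0],
 [-1, 0, 1]]
  V a = (3, 2, -7)
Solving gives a = (3, -1, -4).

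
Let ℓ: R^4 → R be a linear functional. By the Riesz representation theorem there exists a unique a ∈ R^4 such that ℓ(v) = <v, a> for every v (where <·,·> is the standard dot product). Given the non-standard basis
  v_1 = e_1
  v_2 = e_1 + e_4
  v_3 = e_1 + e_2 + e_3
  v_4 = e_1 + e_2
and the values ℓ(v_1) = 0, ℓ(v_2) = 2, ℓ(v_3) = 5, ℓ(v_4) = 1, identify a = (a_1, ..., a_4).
a = (0, 1, 4, 2)

Write a = (a_1, ..., a_4) in the standard basis. For each basis vector v_i, ℓ(v_i) = <v_i, a> is a linear equation in the a_j's. Collect the n equations into a matrix system V a = ℓ, where row i of V is v_i (expressed in the standard basis). Since V is invertible (lower-triangular with 1s on the diagonal, up to permutation), solve by back-substitution:
  V =
[[1, 0, 0, 0],
 [1, 0, 0, 1],
 [1, 1, 1, 0],
 [1, 1, 0, 0]]
  V a = (0, 2, 5, 1)
Solving gives a = (0, 1, 4, 2).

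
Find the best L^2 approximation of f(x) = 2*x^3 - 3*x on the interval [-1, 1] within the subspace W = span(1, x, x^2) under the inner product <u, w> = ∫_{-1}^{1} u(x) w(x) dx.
g(x) = -9*x/5

The best approximation g ∈ W is the orthogonal projection of f onto W. Writing g = a_0 + a_1 x + a_2 x^2, the coefficients solve the normal equations G · a = b where
  G_{ij} = <φ_i, φ_j> and b_i = <f, φ_i>, with φ_0 = 1, φ_1 = x, φ_2 = x^2.
G =
  [2, 0, 2/3]
  [0, 2/3, 0]
  [2/3, 0, 2/5],
b = (0, -6/5, 0).
Solving gives a_0 = 0, a_1 = -9/5, a_2 = 0, so
  g(x) = -9*x/5.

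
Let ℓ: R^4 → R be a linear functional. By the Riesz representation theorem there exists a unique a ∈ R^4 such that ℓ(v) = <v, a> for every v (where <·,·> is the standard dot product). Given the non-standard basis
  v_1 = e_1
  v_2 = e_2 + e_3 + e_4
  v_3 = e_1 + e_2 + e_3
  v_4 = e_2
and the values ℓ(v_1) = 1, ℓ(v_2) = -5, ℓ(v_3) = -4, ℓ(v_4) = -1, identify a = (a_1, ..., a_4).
a = (1, -1, -4, 0)

Write a = (a_1, ..., a_4) in the standard basis. For each basis vector v_i, ℓ(v_i) = <v_i, a> is a linear equation in the a_j's. Collect the n equations into a matrix system V a = ℓ, where row i of V is v_i (expressed in the standard basis). Since V is invertible (lower-triangular with 1s on the diagonal, up to permutation), solve by back-substitution:
  V =
[[1, 0, 0, 0],
 [0, 1, 1, 1],
 [1, 1, 1, 0],
 [0, 1, 0, 0]]
  V a = (1, -5, -4, -1)
Solving gives a = (1, -1, -4, 0).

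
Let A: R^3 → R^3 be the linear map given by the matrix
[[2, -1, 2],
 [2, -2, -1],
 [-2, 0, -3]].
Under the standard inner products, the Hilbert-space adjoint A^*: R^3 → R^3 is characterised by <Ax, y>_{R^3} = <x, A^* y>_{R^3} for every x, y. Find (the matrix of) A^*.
A^* = A^T =
[[2, 2, -2],
 [-1, -2, 0],
 [2, -1, -3]]

For real matrices with standard dot products, the defining identity <Ax, y> = <x, A^* y> gives (Ax)^T y = x^T (A^*) y, i.e. x^T A^T y = x^T (A^*) y. Since this holds for all x, y, we must have A^* = A^T. Therefore
A^* =
[[2, 2, -2],
 [-1, -2, 0],
 [2, -1, -3]].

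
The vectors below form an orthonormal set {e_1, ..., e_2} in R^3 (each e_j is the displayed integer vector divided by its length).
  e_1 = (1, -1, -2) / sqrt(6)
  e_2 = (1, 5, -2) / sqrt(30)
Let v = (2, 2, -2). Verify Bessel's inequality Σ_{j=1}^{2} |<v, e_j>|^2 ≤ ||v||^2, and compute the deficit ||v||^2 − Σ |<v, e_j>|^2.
Σ |<v, e_j>|^2 = 56/5; ||v||^2 = 12; deficit = 4/5

Write each e_j = u_j / sqrt(<u_j, u_j>) where u_j is the displayed integer vector. Then <v, e_j> = <v, u_j> / sqrt(<u_j, u_j>), so |<v, e_j>|^2 = <v, u_j>^2 / <u_j, u_j>.
Coefficients: <v, e_1> = 4/sqrt(6), <v, e_2> = 16/sqrt(30).
Square and sum: Σ |<v, e_j>|^2 = 56/5.
Compute ||v||^2 = v·v = 12.
Deficit = 12 − 56/5 = 4/5 ≥ 0, confirming Bessel's inequality. (The deficit equals ||v − Σ <v,e_j> e_j||^2, the squared distance from v to span{e_j}.)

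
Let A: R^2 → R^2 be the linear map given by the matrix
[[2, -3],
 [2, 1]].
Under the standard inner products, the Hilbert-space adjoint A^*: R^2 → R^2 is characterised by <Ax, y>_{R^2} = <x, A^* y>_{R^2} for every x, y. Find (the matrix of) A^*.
A^* = A^T =
[[2, 2],
 [-3, 1]]

For real matrices with standard dot products, the defining identity <Ax, y> = <x, A^* y> gives (Ax)^T y = x^T (A^*) y, i.e. x^T A^T y = x^T (A^*) y. Since this holds for all x, y, we must have A^* = A^T. Therefore
A^* =
[[2, 2],
 [-3, 1]].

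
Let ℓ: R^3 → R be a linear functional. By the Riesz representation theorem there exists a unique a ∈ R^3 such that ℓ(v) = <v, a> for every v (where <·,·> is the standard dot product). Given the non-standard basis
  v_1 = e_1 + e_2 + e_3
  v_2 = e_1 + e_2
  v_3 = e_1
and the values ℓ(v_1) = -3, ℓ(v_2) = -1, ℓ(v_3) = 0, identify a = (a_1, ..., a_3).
a = (0, -1, -2)

Write a = (a_1, ..., a_3) in the standard basis. For each basis vector v_i, ℓ(v_i) = <v_i, a> is a linear equation in the a_j's. Collect the n equations into a matrix system V a = ℓ, where row i of V is v_i (expressed in the standard basis). Since V is invertible (lower-triangular with 1s on the diagonal, up to permutation), solve by back-substitution:
  V =
[[1, 1, 1],
 [1, 1, 0],
 [1, 0, 0]]
  V a = (-3, -1, 0)
Solving gives a = (0, -1, -2).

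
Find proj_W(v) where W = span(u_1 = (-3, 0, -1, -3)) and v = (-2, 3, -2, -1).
proj_W(v) = (-33/19, 0, -11/19, -33/19)

Set up U = [u_1 | ... | u_1] ∈ R^(4×1). The projector onto W = col(U) is P = U (U^T U)^(-1) U^T.
Compute U^T U =
  [19],
and U^T v = (11).
Solve U^T U · c = U^T v for the coefficients: c = (11/19). The projection is proj_W(v) = U c.
Check: (v - proj_W(v)) · u_1 = 0  (should be 0).
Result: proj_W(v) = (-33/19, 0, -11/19, -33/19).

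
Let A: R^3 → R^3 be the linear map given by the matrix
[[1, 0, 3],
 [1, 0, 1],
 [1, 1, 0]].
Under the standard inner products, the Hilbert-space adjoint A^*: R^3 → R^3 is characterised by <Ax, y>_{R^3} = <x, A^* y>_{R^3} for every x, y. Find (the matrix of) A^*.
A^* = A^T =
[[1, 1, 1],
 [0, 0, 1],
 [3, 1, 0]]

For real matrices with standard dot products, the defining identity <Ax, y> = <x, A^* y> gives (Ax)^T y = x^T (A^*) y, i.e. x^T A^T y = x^T (A^*) y. Since this holds for all x, y, we must have A^* = A^T. Therefore
A^* =
[[1, 1, 1],
 [0, 0, 1],
 [3, 1, 0]].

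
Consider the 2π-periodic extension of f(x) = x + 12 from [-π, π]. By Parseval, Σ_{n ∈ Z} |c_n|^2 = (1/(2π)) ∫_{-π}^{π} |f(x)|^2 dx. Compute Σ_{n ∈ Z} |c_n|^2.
Σ |c_n|^2 = π^2/3 + 144

Expand and integrate term by term over [-π, π]:
  ∫ (x)^2 dx = 1·(2π^3/3); ∫ 2·1·(12)·x dx = 0 (odd integrand); ∫ 12^2 dx = 144·2π.
So (1/(2π)) ∫_{-π}^{π} (x + 12)^2 dx = 1π^2/3 + 144 = π^2/3 + 144.
Parseval ⇒ Σ |c_n|^2 = π^2/3 + 144.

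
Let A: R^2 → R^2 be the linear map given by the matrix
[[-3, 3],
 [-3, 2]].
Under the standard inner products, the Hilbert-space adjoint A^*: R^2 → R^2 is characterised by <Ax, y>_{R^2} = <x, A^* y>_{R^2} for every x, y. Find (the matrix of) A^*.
A^* = A^T =
[[-3, -3],
 [3, 2]]

For real matrices with standard dot products, the defining identity <Ax, y> = <x, A^* y> gives (Ax)^T y = x^T (A^*) y, i.e. x^T A^T y = x^T (A^*) y. Since this holds for all x, y, we must have A^* = A^T. Therefore
A^* =
[[-3, -3],
 [3, 2]].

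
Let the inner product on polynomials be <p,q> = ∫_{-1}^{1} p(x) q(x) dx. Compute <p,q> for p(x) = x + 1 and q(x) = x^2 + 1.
<p,q> = 8/3

Expand the product: p(x)·q(x) = x^3 + x^2 + x + 1.
∫_{-1}^{1} of each monomial x^k gives [2/(k+1) if k even, 0 if k odd]. Integrating term-by-term (or equivalently evaluating the antiderivative F(x) = x^4/4 + x^3/3 + x^2/2 + x at the endpoints):
  F(1) − F(−1) = 25/12 − (-7/12) = 8/3.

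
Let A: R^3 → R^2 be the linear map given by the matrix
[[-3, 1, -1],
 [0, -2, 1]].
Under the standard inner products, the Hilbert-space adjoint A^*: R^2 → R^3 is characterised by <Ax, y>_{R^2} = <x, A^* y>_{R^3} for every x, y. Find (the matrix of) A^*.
A^* = A^T =
[[-3, 0],
 [1, -2],
 [-1, 1]]

For real matrices with standard dot products, the defining identity <Ax, y> = <x, A^* y> gives (Ax)^T y = x^T (A^*) y, i.e. x^T A^T y = x^T (A^*) y. Since this holds for all x, y, we must have A^* = A^T. Therefore
A^* =
[[-3, 0],
 [1, -2],
 [-1, 1]].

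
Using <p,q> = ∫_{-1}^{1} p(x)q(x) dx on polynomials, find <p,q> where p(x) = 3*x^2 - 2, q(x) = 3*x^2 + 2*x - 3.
<p,q> = 28/5

Expand the product: p(x)·q(x) = 9*x^4 + 6*x^3 - 15*x^2 - 4*x + 6.
∫_{-1}^{1} of each monomial x^k gives [2/(k+1) if k even, 0 if k odd]. Integrating term-by-term (or equivalently evaluating the antiderivative F(x) = 9*x^5/5 + 3*x^4/2 - 5*x^3 - 2*x^2 + 6*x at the endpoints):
  F(1) − F(−1) = 23/10 − (-33/10) = 28/5.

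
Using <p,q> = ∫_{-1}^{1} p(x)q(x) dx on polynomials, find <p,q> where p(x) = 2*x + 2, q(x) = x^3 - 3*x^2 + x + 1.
<p,q> = 32/15

Expand the product: p(x)·q(x) = 2*x^4 - 4*x^3 - 4*x^2 + 4*x + 2.
∫_{-1}^{1} of each monomial x^k gives [2/(k+1) if k even, 0 if k odd]. Integrating term-by-term (or equivalently evaluating the antiderivative F(x) = 2*x^5/5 - x^4 - 4*x^3/3 + 2*x^2 + 2*x at the endpoints):
  F(1) − F(−1) = 31/15 − (-1/15) = 32/15.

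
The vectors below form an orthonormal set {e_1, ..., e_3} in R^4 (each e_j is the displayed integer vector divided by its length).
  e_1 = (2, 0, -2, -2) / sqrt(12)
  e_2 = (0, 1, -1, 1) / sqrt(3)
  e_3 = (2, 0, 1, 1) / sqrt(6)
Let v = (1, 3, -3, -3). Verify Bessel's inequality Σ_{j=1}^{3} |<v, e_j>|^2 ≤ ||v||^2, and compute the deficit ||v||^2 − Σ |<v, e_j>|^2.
Σ |<v, e_j>|^2 = 22; ||v||^2 = 28; deficit = 6

Write each e_j = u_j / sqrt(<u_j, u_j>) where u_j is the displayed integer vector. Then <v, e_j> = <v, u_j> / sqrt(<u_j, u_j>), so |<v, e_j>|^2 = <v, u_j>^2 / <u_j, u_j>.
Coefficients: <v, e_1> = 14/sqrt(12), <v, e_2> = 3/sqrt(3), <v, e_3> = -4/sqrt(6).
Square and sum: Σ |<v, e_j>|^2 = 22.
Compute ||v||^2 = v·v = 28.
Deficit = 28 − 22 = 6 ≥ 0, confirming Bessel's inequality. (The deficit equals ||v − Σ <v,e_j> e_j||^2, the squared distance from v to span{e_j}.)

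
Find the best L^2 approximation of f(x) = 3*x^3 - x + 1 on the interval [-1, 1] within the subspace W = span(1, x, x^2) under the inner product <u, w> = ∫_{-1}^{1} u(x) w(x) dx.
g(x) = 4*x/5 + 1

The best approximation g ∈ W is the orthogonal projection of f onto W. Writing g = a_0 + a_1 x + a_2 x^2, the coefficients solve the normal equations G · a = b where
  G_{ij} = <φ_i, φ_j> and b_i = <f, φ_i>, with φ_0 = 1, φ_1 = x, φ_2 = x^2.
G =
  [2, 0, 2/3]
  [0, 2/3, 0]
  [2/3, 0, 2/5],
b = (2, 8/15, 2/3).
Solving gives a_0 = 1, a_1 = 4/5, a_2 = 0, so
  g(x) = 4*x/5 + 1.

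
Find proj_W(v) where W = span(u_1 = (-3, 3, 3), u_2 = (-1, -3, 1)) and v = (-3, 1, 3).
proj_W(v) = (-3, 1, 3)

Set up U = [u_1 | ... | u_2] ∈ R^(3×2). The projector onto W = col(U) is P = U (U^T U)^(-1) U^T.
Compute U^T U =
  [27, -3]
  [-3, 11],
and U^T v = (21, 3).
Solve U^T U · c = U^T v for the coefficients: c = (5/6, 1/2). The projection is proj_W(v) = U c.
Check: (v - proj_W(v)) · u_1 = 0  (should be 0).
Check: (v - proj_W(v)) · u_2 = 0  (should be 0).
Result: proj_W(v) = (-3, 1, 3).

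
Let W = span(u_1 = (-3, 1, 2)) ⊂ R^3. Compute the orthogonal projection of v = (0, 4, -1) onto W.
proj_W(v) = (-3/7, 1/7, 2/7)

Set up U = [u_1 | ... | u_1] ∈ R^(3×1). The projector onto W = col(U) is P = U (U^T U)^(-1) U^T.
Compute U^T U =
  [14],
and U^T v = (2).
Solve U^T U · c = U^T v for the coefficients: c = (1/7). The projection is proj_W(v) = U c.
Check: (v - proj_W(v)) · u_1 = 0  (should be 0).
Result: proj_W(v) = (-3/7, 1/7, 2/7).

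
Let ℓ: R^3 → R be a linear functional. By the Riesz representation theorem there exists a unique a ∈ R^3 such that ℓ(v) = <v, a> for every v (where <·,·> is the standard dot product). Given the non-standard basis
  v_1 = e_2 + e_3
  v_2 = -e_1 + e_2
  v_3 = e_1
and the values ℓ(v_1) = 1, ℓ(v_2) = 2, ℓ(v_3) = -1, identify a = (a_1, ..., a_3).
a = (-1, 1, 0)

Write a = (a_1, ..., a_3) in the standard basis. For each basis vector v_i, ℓ(v_i) = <v_i, a> is a linear equation in the a_j's. Collect the n equations into a matrix system V a = ℓ, where row i of V is v_i (expressed in the standard basis). Since V is invertible (lower-triangular with 1s on the diagonal, up to permutation), solve by back-substitution:
  V =
[[0, 1, 1],
 [-1, 1, 0],
 [1, 0, 0]]
  V a = (1, 2, -1)
Solving gives a = (-1, 1, 0).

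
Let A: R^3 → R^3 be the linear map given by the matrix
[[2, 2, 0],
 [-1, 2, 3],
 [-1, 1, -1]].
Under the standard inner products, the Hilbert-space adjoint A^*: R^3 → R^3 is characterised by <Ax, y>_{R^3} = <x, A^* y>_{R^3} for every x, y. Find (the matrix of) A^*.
A^* = A^T =
[[2, -1, -1],
 [2, 2, 1],
 [0, 3, -1]]

For real matrices with standard dot products, the defining identity <Ax, y> = <x, A^* y> gives (Ax)^T y = x^T (A^*) y, i.e. x^T A^T y = x^T (A^*) y. Since this holds for all x, y, we must have A^* = A^T. Therefore
A^* =
[[2, -1, -1],
 [2, 2, 1],
 [0, 3, -1]].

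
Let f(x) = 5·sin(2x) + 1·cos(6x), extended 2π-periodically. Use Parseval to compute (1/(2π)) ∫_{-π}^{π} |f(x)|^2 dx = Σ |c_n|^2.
Σ |c_n|^2 = 13

Expand |f|^2 and use orthogonality of {sin(nx), cos(mx)} on [-π, π]:
  ∫_{-π}^{π} sin(nx)^2 dx = π, ∫ cos(mx)^2 dx = π, and cross terms integrate to 0.
So ∫_{-π}^{π} f(x)^2 dx = 5^2 · π + 1^2 · π = (25 + 1)π.
Divide by 2π: (25 + 1)/2 = 13.
By Parseval, this equals Σ |c_n|^2.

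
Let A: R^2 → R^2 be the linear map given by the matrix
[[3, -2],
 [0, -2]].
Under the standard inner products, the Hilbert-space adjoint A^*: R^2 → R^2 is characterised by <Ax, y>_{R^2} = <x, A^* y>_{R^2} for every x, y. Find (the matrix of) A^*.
A^* = A^T =
[[3, 0],
 [-2, -2]]

For real matrices with standard dot products, the defining identity <Ax, y> = <x, A^* y> gives (Ax)^T y = x^T (A^*) y, i.e. x^T A^T y = x^T (A^*) y. Since this holds for all x, y, we must have A^* = A^T. Therefore
A^* =
[[3, 0],
 [-2, -2]].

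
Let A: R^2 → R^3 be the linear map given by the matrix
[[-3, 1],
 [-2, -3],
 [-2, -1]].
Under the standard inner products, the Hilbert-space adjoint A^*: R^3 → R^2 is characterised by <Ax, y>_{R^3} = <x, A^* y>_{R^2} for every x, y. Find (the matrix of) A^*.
A^* = A^T =
[[-3, -2, -2],
 [1, -3, -1]]

For real matrices with standard dot products, the defining identity <Ax, y> = <x, A^* y> gives (Ax)^T y = x^T (A^*) y, i.e. x^T A^T y = x^T (A^*) y. Since this holds for all x, y, we must have A^* = A^T. Therefore
A^* =
[[-3, -2, -2],
 [1, -3, -1]].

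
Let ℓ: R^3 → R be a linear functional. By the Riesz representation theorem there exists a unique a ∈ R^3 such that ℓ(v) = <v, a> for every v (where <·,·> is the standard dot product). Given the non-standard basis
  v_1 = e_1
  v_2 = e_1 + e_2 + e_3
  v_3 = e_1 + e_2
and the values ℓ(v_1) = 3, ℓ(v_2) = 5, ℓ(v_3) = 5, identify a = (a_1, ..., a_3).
a = (3, 2, 0)

Write a = (a_1, ..., a_3) in the standard basis. For each basis vector v_i, ℓ(v_i) = <v_i, a> is a linear equation in the a_j's. Collect the n equations into a matrix system V a = ℓ, where row i of V is v_i (expressed in the standard basis). Since V is invertible (lower-triangular with 1s on the diagonal, up to permutation), solve by back-substitution:
  V =
[[1, 0, 0],
 [1, 1, 1],
 [1, 1, 0]]
  V a = (3, 5, 5)
Solving gives a = (3, 2, 0).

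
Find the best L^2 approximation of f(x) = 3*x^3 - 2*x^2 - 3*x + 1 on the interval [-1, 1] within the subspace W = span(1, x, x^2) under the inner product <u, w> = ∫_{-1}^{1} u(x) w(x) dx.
g(x) = -2*x^2 - 6*x/5 + 1

The best approximation g ∈ W is the orthogonal projection of f onto W. Writing g = a_0 + a_1 x + a_2 x^2, the coefficients solve the normal equations G · a = b where
  G_{ij} = <φ_i, φ_j> and b_i = <f, φ_i>, with φ_0 = 1, φ_1 = x, φ_2 = x^2.
G =
  [2, 0, 2/3]
  [0, 2/3, 0]
  [2/3, 0, 2/5],
b = (2/3, -4/5, -2/15).
Solving gives a_0 = 1, a_1 = -6/5, a_2 = -2, so
  g(x) = -2*x^2 - 6*x/5 + 1.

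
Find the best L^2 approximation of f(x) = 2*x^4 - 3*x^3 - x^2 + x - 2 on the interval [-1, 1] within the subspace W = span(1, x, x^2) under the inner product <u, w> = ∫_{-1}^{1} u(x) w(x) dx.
g(x) = 5*x^2/7 - 4*x/5 - 76/35

The best approximation g ∈ W is the orthogonal projection of f onto W. Writing g = a_0 + a_1 x + a_2 x^2, the coefficients solve the normal equations G · a = b where
  G_{ij} = <φ_i, φ_j> and b_i = <f, φ_i>, with φ_0 = 1, φ_1 = x, φ_2 = x^2.
G =
  [2, 0, 2/3]
  [0, 2/3, 0]
  [2/3, 0, 2/5],
b = (-58/15, -8/15, -122/105).
Solving gives a_0 = -76/35, a_1 = -4/5, a_2 = 5/7, so
  g(x) = 5*x^2/7 - 4*x/5 - 76/35.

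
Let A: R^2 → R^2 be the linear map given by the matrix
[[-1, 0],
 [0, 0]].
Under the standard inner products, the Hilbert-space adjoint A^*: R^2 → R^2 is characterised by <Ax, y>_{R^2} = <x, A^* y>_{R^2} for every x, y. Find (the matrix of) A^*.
A^* = A^T =
[[-1, 0],
 [0, 0]]

For real matrices with standard dot products, the defining identity <Ax, y> = <x, A^* y> gives (Ax)^T y = x^T (A^*) y, i.e. x^T A^T y = x^T (A^*) y. Since this holds for all x, y, we must have A^* = A^T. Therefore
A^* =
[[-1, 0],
 [0, 0]].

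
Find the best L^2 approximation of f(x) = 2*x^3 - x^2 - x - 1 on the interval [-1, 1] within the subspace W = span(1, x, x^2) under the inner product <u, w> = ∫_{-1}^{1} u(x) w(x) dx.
g(x) = -x^2 + x/5 - 1

The best approximation g ∈ W is the orthogonal projection of f onto W. Writing g = a_0 + a_1 x + a_2 x^2, the coefficients solve the normal equations G · a = b where
  G_{ij} = <φ_i, φ_j> and b_i = <f, φ_i>, with φ_0 = 1, φ_1 = x, φ_2 = x^2.
G =
  [2, 0, 2/3]
  [0, 2/3, 0]
  [2/3, 0, 2/5],
b = (-8/3, 2/15, -16/15).
Solving gives a_0 = -1, a_1 = 1/5, a_2 = -1, so
  g(x) = -x^2 + x/5 - 1.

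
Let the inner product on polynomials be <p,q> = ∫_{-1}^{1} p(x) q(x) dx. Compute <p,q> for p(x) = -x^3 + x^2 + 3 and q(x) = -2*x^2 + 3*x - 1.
<p,q> = -38/3

Expand the product: p(x)·q(x) = 2*x^5 - 5*x^4 + 4*x^3 - 7*x^2 + 9*x - 3.
∫_{-1}^{1} of each monomial x^k gives [2/(k+1) if k even, 0 if k odd]. Integrating term-by-term (or equivalently evaluating the antiderivative F(x) = x^6/3 - x^5 + x^4 - 7*x^3/3 + 9*x^2/2 - 3*x at the endpoints):
  F(1) − F(−1) = -1/2 − (73/6) = -38/3.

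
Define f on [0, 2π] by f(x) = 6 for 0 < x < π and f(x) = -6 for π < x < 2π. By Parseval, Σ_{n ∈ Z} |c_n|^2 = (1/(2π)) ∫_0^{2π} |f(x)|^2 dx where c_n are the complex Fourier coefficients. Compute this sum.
Σ |c_n|^2 = 36

Parseval equates the L^2 energy of f (normalised by 1/(2π)) with the ℓ^2 sum of its Fourier coefficients: (1/(2π)) ∫_0^{2π} |f|^2 = Σ |c_n|^2.
Compute the left side: (1/(2π)) [∫_0^π 6^2 dx + ∫_π^{2π} (-6)^2 dx] = (1/(2π)) · (36π + 36π) = (36 + 36)/2 = 36.
So Σ_{n ∈ Z} |c_n|^2 = 36.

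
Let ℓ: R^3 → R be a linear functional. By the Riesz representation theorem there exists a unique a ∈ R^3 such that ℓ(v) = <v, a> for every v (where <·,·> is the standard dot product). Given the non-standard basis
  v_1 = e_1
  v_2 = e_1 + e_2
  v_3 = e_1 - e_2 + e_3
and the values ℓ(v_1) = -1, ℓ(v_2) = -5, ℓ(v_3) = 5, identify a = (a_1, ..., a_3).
a = (-1, -4, 2)

Write a = (a_1, ..., a_3) in the standard basis. For each basis vector v_i, ℓ(v_i) = <v_i, a> is a linear equation in the a_j's. Collect the n equations into a matrix system V a = ℓ, where row i of V is v_i (expressed in the standard basis). Since V is invertible (lower-triangular with 1s on the diagonal, up to permutation), solve by back-substitution:
  V =
[[1, 0, 0],
 [1, 1, 0],
 [1, -1, 1]]
  V a = (-1, -5, 5)
Solving gives a = (-1, -4, 2).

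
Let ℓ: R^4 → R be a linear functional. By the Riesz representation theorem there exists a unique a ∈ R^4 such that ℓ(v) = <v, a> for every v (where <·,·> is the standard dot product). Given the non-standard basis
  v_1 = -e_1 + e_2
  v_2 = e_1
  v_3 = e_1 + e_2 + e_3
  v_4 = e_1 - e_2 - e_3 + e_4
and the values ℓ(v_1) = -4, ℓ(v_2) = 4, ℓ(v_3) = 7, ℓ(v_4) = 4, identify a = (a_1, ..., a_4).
a = (4, 0, 3, 3)

Write a = (a_1, ..., a_4) in the standard basis. For each basis vector v_i, ℓ(v_i) = <v_i, a> is a linear equation in the a_j's. Collect the n equations into a matrix system V a = ℓ, where row i of V is v_i (expressed in the standard basis). Since V is invertible (lower-triangular with 1s on the diagonal, up to permutation), solve by back-substitution:
  V =
[[-1, 1, 0, 0],
 [1, 0, 0, 0],
 [1, 1, 1, 0],
 [1, -1, -1, 1]]
  V a = (-4, 4, 7, 4)
Solving gives a = (4, 0, 3, 3).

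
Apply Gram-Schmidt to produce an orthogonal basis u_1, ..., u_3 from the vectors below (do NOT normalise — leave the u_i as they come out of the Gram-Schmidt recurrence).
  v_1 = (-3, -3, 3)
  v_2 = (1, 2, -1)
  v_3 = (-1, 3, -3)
Orthogonal basis:
  u_1 = (-3, -3, 3)
  u_2 = (-1/3, 2/3, 1/3)
  u_3 = (-2, 0, -2)

Apply the Gram-Schmidt recurrence
  u_1 = v_1
  u_i = v_i − Σ_{j<i} ((v_i · u_j) / (u_j · u_j)) · u_j.

Step by step this gives:
  u_1 = (-3, -3, 3)
  u_2 = (-1/3, 2/3, 1/3)
  u_3 = (-2, 0, -2)

Orthogonality check:
  u_2 · u_1 = 0 (should be 0)
  u_3 · u_1 = 0 (should be 0)
  u_3 · u_2 = 0 (should be 0)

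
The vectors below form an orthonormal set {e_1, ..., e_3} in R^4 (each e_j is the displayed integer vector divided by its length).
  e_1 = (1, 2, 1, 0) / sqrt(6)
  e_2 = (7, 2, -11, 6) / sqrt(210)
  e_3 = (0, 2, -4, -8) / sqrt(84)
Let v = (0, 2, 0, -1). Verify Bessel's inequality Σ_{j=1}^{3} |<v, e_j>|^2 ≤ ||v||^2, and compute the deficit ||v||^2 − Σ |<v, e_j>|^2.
Σ |<v, e_j>|^2 = 22/5; ||v||^2 = 5; deficit = 3/5

Write each e_j = u_j / sqrt(<u_j, u_j>) where u_j is the displayed integer vector. Then <v, e_j> = <v, u_j> / sqrt(<u_j, u_j>), so |<v, e_j>|^2 = <v, u_j>^2 / <u_j, u_j>.
Coefficients: <v, e_1> = 4/sqrt(6), <v, e_2> = -2/sqrt(210), <v, e_3> = 12/sqrt(84).
Square and sum: Σ |<v, e_j>|^2 = 22/5.
Compute ||v||^2 = v·v = 5.
Deficit = 5 − 22/5 = 3/5 ≥ 0, confirming Bessel's inequality. (The deficit equals ||v − Σ <v,e_j> e_j||^2, the squared distance from v to span{e_j}.)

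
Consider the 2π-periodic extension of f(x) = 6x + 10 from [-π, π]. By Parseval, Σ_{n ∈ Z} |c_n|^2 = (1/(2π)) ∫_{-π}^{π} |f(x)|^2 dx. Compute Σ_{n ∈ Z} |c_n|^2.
Σ |c_n|^2 = 12π^2 + 100

Expand and integrate term by term over [-π, π]:
  ∫ (6x)^2 dx = 36·(2π^3/3); ∫ 2·6·(10)·x dx = 0 (odd integrand); ∫ 10^2 dx = 100·2π.
So (1/(2π)) ∫_{-π}^{π} (6x + 10)^2 dx = 36π^2/3 + 100 = 12π^2 + 100.
Parseval ⇒ Σ |c_n|^2 = 12π^2 + 100.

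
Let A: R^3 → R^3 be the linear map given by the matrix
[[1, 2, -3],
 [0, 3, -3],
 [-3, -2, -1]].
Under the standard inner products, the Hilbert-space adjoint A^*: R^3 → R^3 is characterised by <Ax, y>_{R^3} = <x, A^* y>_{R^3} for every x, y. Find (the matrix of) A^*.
A^* = A^T =
[[1, 0, -3],
 [2, 3, -2],
 [-3, -3, -1]]

For real matrices with standard dot products, the defining identity <Ax, y> = <x, A^* y> gives (Ax)^T y = x^T (A^*) y, i.e. x^T A^T y = x^T (A^*) y. Since this holds for all x, y, we must have A^* = A^T. Therefore
A^* =
[[1, 0, -3],
 [2, 3, -2],
 [-3, -3, -1]].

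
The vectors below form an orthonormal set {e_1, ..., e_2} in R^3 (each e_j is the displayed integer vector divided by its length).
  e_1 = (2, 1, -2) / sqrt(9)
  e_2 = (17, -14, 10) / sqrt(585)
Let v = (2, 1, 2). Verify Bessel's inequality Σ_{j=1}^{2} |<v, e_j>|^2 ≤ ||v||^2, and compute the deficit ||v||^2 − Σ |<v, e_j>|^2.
Σ |<v, e_j>|^2 = 37/13; ||v||^2 = 9; deficit = 80/13

Write each e_j = u_j / sqrt(<u_j, u_j>) where u_j is the displayed integer vector. Then <v, e_j> = <v, u_j> / sqrt(<u_j, u_j>), so |<v, e_j>|^2 = <v, u_j>^2 / <u_j, u_j>.
Coefficients: <v, e_1> = 1/sqrt(9), <v, e_2> = 40/sqrt(585).
Square and sum: Σ |<v, e_j>|^2 = 37/13.
Compute ||v||^2 = v·v = 9.
Deficit = 9 − 37/13 = 80/13 ≥ 0, confirming Bessel's inequality. (The deficit equals ||v − Σ <v,e_j> e_j||^2, the squared distance from v to span{e_j}.)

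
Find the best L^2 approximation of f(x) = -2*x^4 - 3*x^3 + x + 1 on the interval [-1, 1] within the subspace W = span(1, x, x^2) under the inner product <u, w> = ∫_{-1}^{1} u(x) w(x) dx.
g(x) = -12*x^2/7 - 4*x/5 + 41/35

The best approximation g ∈ W is the orthogonal projection of f onto W. Writing g = a_0 + a_1 x + a_2 x^2, the coefficients solve the normal equations G · a = b where
  G_{ij} = <φ_i, φ_j> and b_i = <f, φ_i>, with φ_0 = 1, φ_1 = x, φ_2 = x^2.
G =
  [2, 0, 2/3]
  [0, 2/3, 0]
  [2/3, 0, 2/5],
b = (6/5, -8/15, 2/21).
Solving gives a_0 = 41/35, a_1 = -4/5, a_2 = -12/7, so
  g(x) = -12*x^2/7 - 4*x/5 + 41/35.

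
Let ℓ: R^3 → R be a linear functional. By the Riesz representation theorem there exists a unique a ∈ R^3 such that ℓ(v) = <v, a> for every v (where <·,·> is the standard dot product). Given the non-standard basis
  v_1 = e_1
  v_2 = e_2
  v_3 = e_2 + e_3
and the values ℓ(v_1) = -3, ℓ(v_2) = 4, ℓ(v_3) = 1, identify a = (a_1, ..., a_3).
a = (-3, 4, -3)

Write a = (a_1, ..., a_3) in the standard basis. For each basis vector v_i, ℓ(v_i) = <v_i, a> is a linear equation in the a_j's. Collect the n equations into a matrix system V a = ℓ, where row i of V is v_i (expressed in the standard basis). Since V is invertible (lower-triangular with 1s on the diagonal, up to permutation), solve by back-substitution:
  V =
[[1, 0, 0],
 [0, 1, 0],
 [0, 1, 1]]
  V a = (-3, 4, 1)
Solving gives a = (-3, 4, -3).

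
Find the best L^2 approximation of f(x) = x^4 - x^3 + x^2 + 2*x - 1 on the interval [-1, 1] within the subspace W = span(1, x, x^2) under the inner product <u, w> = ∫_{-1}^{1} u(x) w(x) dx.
g(x) = 13*x^2/7 + 7*x/5 - 38/35

The best approximation g ∈ W is the orthogonal projection of f onto W. Writing g = a_0 + a_1 x + a_2 x^2, the coefficients solve the normal equations G · a = b where
  G_{ij} = <φ_i, φ_j> and b_i = <f, φ_i>, with φ_0 = 1, φ_1 = x, φ_2 = x^2.
G =
  [2, 0, 2/3]
  [0, 2/3, 0]
  [2/3, 0, 2/5],
b = (-14/15, 14/15, 2/105).
Solving gives a_0 = -38/35, a_1 = 7/5, a_2 = 13/7, so
  g(x) = 13*x^2/7 + 7*x/5 - 38/35.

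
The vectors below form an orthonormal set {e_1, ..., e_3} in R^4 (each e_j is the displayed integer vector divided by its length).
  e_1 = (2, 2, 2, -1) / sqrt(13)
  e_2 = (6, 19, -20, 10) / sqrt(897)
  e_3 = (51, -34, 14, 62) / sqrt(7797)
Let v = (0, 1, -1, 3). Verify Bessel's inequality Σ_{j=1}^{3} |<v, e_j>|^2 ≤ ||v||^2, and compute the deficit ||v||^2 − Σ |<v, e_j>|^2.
Σ |<v, e_j>|^2 = 954/113; ||v||^2 = 11; deficit = 289/113

Write each e_j = u_j / sqrt(<u_j, u_j>) where u_j is the displayed integer vector. Then <v, e_j> = <v, u_j> / sqrt(<u_j, u_j>), so |<v, e_j>|^2 = <v, u_j>^2 / <u_j, u_j>.
Coefficients: <v, e_1> = -3/sqrt(13), <v, e_2> = 69/sqrt(897), <v, e_3> = 138/sqrt(7797).
Square and sum: Σ |<v, e_j>|^2 = 954/113.
Compute ||v||^2 = v·v = 11.
Deficit = 11 − 954/113 = 289/113 ≥ 0, confirming Bessel's inequality. (The deficit equals ||v − Σ <v,e_j> e_j||^2, the squared distance from v to span{e_j}.)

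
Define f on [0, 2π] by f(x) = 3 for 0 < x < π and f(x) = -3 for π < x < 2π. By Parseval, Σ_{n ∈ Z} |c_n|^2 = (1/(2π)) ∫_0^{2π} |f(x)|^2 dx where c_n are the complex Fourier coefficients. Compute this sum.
Σ |c_n|^2 = 9

Parseval equates the L^2 energy of f (normalised by 1/(2π)) with the ℓ^2 sum of its Fourier coefficients: (1/(2π)) ∫_0^{2π} |f|^2 = Σ |c_n|^2.
Compute the left side: (1/(2π)) [∫_0^π 3^2 dx + ∫_π^{2π} (-3)^2 dx] = (1/(2π)) · (9π + 9π) = (9 + 9)/2 = 9.
So Σ_{n ∈ Z} |c_n|^2 = 9.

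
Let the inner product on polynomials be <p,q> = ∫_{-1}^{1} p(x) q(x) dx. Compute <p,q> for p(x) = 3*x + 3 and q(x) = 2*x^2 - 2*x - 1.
<p,q> = -6

Expand the product: p(x)·q(x) = 6*x^3 - 9*x - 3.
∫_{-1}^{1} of each monomial x^k gives [2/(k+1) if k even, 0 if k odd]. Integrating term-by-term (or equivalently evaluating the antiderivative F(x) = 3*x^4/2 - 9*x^2/2 - 3*x at the endpoints):
  F(1) − F(−1) = -6 − (0) = -6.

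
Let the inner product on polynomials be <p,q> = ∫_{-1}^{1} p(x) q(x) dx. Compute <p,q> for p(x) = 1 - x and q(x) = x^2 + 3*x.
<p,q> = -4/3

Expand the product: p(x)·q(x) = -x^3 - 2*x^2 + 3*x.
∫_{-1}^{1} of each monomial x^k gives [2/(k+1) if k even, 0 if k odd]. Integrating term-by-term (or equivalently evaluating the antiderivative F(x) = -x^4/4 - 2*x^3/3 + 3*x^2/2 at the endpoints):
  F(1) − F(−1) = 7/12 − (23/12) = -4/3.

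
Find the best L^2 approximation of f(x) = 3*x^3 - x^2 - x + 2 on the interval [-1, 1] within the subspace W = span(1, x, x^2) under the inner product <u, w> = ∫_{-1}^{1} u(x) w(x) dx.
g(x) = -x^2 + 4*x/5 + 2

The best approximation g ∈ W is the orthogonal projection of f onto W. Writing g = a_0 + a_1 x + a_2 x^2, the coefficients solve the normal equations G · a = b where
  G_{ij} = <φ_i, φ_j> and b_i = <f, φ_i>, with φ_0 = 1, φ_1 = x, φ_2 = x^2.
G =
  [2, 0, 2/3]
  [0, 2/3, 0]
  [2/3, 0, 2/5],
b = (10/3, 8/15, 14/15).
Solving gives a_0 = 2, a_1 = 4/5, a_2 = -1, so
  g(x) = -x^2 + 4*x/5 + 2.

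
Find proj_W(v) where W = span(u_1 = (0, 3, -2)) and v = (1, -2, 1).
proj_W(v) = (0, -24/13, 16/13)

Set up U = [u_1 | ... | u_1] ∈ R^(3×1). The projector onto W = col(U) is P = U (U^T U)^(-1) U^T.
Compute U^T U =
  [13],
and U^T v = (-8).
Solve U^T U · c = U^T v for the coefficients: c = (-8/13). The projection is proj_W(v) = U c.
Check: (v - proj_W(v)) · u_1 = 0  (should be 0).
Result: proj_W(v) = (0, -24/13, 16/13).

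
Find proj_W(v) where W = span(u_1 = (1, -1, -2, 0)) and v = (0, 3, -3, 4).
proj_W(v) = (1/2, -1/2, -1, 0)

Set up U = [u_1 | ... | u_1] ∈ R^(4×1). The projector onto W = col(U) is P = U (U^T U)^(-1) U^T.
Compute U^T U =
  [6],
and U^T v = (3).
Solve U^T U · c = U^T v for the coefficients: c = (1/2). The projection is proj_W(v) = U c.
Check: (v - proj_W(v)) · u_1 = 0  (should be 0).
Result: proj_W(v) = (1/2, -1/2, -1, 0).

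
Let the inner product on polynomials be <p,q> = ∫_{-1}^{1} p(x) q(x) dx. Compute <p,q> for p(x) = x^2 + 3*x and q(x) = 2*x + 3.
<p,q> = 6

Expand the product: p(x)·q(x) = 2*x^3 + 9*x^2 + 9*x.
∫_{-1}^{1} of each monomial x^k gives [2/(k+1) if k even, 0 if k odd]. Integrating term-by-term (or equivalently evaluating the antiderivative F(x) = x^4/2 + 3*x^3 + 9*x^2/2 at the endpoints):
  F(1) − F(−1) = 8 − (2) = 6.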